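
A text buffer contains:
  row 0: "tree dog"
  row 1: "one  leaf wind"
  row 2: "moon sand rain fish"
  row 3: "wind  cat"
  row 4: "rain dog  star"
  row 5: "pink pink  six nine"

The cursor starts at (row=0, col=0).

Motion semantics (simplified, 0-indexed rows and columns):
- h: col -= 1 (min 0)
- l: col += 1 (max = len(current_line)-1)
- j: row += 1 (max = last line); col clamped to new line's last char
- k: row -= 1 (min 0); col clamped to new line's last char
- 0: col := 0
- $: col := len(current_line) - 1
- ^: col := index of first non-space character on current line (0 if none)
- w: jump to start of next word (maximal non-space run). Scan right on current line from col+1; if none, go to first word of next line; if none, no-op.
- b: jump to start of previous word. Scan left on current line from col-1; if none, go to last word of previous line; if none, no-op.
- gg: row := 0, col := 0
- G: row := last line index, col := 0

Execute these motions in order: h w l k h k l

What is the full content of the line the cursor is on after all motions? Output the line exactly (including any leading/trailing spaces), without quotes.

Answer: tree dog

Derivation:
After 1 (h): row=0 col=0 char='t'
After 2 (w): row=0 col=5 char='d'
After 3 (l): row=0 col=6 char='o'
After 4 (k): row=0 col=6 char='o'
After 5 (h): row=0 col=5 char='d'
After 6 (k): row=0 col=5 char='d'
After 7 (l): row=0 col=6 char='o'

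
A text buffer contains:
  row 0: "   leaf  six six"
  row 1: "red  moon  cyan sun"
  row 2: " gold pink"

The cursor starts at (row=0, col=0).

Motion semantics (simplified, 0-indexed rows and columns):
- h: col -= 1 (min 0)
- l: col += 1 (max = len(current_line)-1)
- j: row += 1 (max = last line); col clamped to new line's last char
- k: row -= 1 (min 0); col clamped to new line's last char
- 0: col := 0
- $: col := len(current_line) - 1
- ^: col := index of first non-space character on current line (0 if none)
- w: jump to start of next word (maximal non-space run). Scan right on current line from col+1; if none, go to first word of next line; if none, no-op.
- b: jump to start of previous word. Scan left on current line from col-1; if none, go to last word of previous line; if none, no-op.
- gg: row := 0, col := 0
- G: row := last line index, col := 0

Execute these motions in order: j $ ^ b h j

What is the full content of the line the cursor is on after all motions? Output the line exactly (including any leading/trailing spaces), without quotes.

Answer: red  moon  cyan sun

Derivation:
After 1 (j): row=1 col=0 char='r'
After 2 ($): row=1 col=18 char='n'
After 3 (^): row=1 col=0 char='r'
After 4 (b): row=0 col=13 char='s'
After 5 (h): row=0 col=12 char='_'
After 6 (j): row=1 col=12 char='y'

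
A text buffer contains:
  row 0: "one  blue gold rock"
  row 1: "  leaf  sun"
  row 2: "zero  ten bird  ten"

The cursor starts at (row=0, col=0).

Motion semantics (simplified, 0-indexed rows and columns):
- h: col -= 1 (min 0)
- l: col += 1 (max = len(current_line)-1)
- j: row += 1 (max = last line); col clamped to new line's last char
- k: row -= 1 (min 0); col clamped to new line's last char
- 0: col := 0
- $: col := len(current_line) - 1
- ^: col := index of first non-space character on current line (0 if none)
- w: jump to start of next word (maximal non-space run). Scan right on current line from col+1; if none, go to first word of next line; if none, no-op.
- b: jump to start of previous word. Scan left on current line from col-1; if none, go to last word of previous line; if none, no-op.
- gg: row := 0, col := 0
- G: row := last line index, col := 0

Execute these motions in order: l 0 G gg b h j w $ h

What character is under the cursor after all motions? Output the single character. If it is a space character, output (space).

Answer: u

Derivation:
After 1 (l): row=0 col=1 char='n'
After 2 (0): row=0 col=0 char='o'
After 3 (G): row=2 col=0 char='z'
After 4 (gg): row=0 col=0 char='o'
After 5 (b): row=0 col=0 char='o'
After 6 (h): row=0 col=0 char='o'
After 7 (j): row=1 col=0 char='_'
After 8 (w): row=1 col=2 char='l'
After 9 ($): row=1 col=10 char='n'
After 10 (h): row=1 col=9 char='u'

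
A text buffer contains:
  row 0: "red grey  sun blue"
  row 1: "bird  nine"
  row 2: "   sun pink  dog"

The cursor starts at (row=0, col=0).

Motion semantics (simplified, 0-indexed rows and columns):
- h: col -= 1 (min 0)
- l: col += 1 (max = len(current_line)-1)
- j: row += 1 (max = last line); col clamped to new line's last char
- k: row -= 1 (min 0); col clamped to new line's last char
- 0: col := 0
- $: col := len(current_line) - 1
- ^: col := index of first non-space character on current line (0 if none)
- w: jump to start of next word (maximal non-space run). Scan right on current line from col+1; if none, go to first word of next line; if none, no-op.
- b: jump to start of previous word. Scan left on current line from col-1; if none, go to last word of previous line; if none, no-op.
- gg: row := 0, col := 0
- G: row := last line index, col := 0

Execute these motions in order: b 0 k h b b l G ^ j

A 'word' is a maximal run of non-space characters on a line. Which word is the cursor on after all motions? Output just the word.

Answer: sun

Derivation:
After 1 (b): row=0 col=0 char='r'
After 2 (0): row=0 col=0 char='r'
After 3 (k): row=0 col=0 char='r'
After 4 (h): row=0 col=0 char='r'
After 5 (b): row=0 col=0 char='r'
After 6 (b): row=0 col=0 char='r'
After 7 (l): row=0 col=1 char='e'
After 8 (G): row=2 col=0 char='_'
After 9 (^): row=2 col=3 char='s'
After 10 (j): row=2 col=3 char='s'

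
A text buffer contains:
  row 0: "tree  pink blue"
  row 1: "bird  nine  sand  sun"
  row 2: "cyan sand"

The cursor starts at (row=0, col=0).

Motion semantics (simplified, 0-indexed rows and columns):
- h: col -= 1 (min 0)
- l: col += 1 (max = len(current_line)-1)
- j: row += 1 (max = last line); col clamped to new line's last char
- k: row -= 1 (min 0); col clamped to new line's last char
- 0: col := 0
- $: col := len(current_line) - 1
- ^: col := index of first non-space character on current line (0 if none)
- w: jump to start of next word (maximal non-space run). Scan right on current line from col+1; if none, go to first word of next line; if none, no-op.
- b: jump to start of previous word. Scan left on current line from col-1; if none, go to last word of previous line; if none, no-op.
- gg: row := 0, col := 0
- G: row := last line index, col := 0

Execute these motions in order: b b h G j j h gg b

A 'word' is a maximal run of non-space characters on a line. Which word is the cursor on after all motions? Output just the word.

Answer: tree

Derivation:
After 1 (b): row=0 col=0 char='t'
After 2 (b): row=0 col=0 char='t'
After 3 (h): row=0 col=0 char='t'
After 4 (G): row=2 col=0 char='c'
After 5 (j): row=2 col=0 char='c'
After 6 (j): row=2 col=0 char='c'
After 7 (h): row=2 col=0 char='c'
After 8 (gg): row=0 col=0 char='t'
After 9 (b): row=0 col=0 char='t'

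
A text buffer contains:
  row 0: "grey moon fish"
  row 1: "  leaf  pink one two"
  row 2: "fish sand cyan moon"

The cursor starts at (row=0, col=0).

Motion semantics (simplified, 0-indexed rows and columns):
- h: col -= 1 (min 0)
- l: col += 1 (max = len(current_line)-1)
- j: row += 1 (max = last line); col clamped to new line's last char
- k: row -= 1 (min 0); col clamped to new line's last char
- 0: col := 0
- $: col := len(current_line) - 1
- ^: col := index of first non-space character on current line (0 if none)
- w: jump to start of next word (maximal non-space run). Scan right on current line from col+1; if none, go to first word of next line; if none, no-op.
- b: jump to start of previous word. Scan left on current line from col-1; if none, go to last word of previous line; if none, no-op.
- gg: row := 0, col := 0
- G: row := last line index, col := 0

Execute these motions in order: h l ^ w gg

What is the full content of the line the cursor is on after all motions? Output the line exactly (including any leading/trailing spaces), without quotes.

After 1 (h): row=0 col=0 char='g'
After 2 (l): row=0 col=1 char='r'
After 3 (^): row=0 col=0 char='g'
After 4 (w): row=0 col=5 char='m'
After 5 (gg): row=0 col=0 char='g'

Answer: grey moon fish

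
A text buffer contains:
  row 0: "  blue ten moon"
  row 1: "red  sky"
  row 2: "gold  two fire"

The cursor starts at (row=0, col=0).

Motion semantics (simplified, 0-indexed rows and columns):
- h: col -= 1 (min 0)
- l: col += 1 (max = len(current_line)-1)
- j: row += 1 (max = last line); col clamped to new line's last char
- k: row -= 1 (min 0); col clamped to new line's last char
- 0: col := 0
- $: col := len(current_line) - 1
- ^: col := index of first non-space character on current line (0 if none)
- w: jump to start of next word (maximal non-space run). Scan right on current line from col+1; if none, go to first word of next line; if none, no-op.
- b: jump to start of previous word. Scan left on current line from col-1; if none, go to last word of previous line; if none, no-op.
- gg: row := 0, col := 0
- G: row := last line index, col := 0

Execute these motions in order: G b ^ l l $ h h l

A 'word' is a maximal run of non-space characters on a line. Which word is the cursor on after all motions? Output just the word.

After 1 (G): row=2 col=0 char='g'
After 2 (b): row=1 col=5 char='s'
After 3 (^): row=1 col=0 char='r'
After 4 (l): row=1 col=1 char='e'
After 5 (l): row=1 col=2 char='d'
After 6 ($): row=1 col=7 char='y'
After 7 (h): row=1 col=6 char='k'
After 8 (h): row=1 col=5 char='s'
After 9 (l): row=1 col=6 char='k'

Answer: sky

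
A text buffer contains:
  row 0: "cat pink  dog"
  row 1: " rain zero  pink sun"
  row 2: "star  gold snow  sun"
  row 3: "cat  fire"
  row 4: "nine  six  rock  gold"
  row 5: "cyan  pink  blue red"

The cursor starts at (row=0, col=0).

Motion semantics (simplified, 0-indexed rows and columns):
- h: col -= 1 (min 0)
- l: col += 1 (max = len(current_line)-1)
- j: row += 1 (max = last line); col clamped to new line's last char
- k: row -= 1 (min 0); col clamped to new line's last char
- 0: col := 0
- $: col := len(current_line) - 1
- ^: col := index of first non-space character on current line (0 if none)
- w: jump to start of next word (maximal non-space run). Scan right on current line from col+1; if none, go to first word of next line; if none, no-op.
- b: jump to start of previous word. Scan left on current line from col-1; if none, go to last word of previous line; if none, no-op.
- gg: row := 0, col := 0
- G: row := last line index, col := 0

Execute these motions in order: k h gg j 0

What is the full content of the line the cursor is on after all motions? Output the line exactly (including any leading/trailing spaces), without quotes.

Answer:  rain zero  pink sun

Derivation:
After 1 (k): row=0 col=0 char='c'
After 2 (h): row=0 col=0 char='c'
After 3 (gg): row=0 col=0 char='c'
After 4 (j): row=1 col=0 char='_'
After 5 (0): row=1 col=0 char='_'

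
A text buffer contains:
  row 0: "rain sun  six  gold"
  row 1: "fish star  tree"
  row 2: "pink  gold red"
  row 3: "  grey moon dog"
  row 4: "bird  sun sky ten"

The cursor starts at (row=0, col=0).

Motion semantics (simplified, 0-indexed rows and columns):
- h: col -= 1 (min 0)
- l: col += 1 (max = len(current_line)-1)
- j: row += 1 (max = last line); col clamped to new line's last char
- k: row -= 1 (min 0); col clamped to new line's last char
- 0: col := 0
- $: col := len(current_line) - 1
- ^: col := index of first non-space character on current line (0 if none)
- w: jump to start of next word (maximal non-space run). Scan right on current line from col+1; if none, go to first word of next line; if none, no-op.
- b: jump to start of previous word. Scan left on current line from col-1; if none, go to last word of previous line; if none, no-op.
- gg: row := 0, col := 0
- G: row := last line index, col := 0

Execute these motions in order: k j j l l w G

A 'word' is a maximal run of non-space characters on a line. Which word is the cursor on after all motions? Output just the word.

After 1 (k): row=0 col=0 char='r'
After 2 (j): row=1 col=0 char='f'
After 3 (j): row=2 col=0 char='p'
After 4 (l): row=2 col=1 char='i'
After 5 (l): row=2 col=2 char='n'
After 6 (w): row=2 col=6 char='g'
After 7 (G): row=4 col=0 char='b'

Answer: bird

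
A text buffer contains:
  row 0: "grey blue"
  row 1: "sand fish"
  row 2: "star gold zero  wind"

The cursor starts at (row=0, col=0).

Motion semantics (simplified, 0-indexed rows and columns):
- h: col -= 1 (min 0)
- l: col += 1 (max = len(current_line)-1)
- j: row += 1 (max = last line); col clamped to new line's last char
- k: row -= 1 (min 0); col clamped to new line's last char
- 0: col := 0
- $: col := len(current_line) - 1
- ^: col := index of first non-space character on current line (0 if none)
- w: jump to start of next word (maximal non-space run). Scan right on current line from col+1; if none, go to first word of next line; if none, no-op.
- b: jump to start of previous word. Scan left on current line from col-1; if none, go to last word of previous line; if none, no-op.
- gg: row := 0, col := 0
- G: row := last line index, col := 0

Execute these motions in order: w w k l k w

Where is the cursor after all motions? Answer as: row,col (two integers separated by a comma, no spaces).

Answer: 0,5

Derivation:
After 1 (w): row=0 col=5 char='b'
After 2 (w): row=1 col=0 char='s'
After 3 (k): row=0 col=0 char='g'
After 4 (l): row=0 col=1 char='r'
After 5 (k): row=0 col=1 char='r'
After 6 (w): row=0 col=5 char='b'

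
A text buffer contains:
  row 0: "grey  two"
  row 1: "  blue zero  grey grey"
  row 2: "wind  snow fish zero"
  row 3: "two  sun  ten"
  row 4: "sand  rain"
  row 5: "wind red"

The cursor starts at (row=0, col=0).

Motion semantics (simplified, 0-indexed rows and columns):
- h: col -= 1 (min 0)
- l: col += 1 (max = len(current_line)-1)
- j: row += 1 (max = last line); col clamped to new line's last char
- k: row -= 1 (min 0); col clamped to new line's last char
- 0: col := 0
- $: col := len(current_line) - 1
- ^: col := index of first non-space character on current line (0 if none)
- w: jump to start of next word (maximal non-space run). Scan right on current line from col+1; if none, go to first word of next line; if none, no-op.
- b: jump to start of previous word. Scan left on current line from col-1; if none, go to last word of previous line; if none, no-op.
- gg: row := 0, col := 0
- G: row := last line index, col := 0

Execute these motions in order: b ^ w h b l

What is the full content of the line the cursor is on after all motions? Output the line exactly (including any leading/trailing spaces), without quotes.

Answer: grey  two

Derivation:
After 1 (b): row=0 col=0 char='g'
After 2 (^): row=0 col=0 char='g'
After 3 (w): row=0 col=6 char='t'
After 4 (h): row=0 col=5 char='_'
After 5 (b): row=0 col=0 char='g'
After 6 (l): row=0 col=1 char='r'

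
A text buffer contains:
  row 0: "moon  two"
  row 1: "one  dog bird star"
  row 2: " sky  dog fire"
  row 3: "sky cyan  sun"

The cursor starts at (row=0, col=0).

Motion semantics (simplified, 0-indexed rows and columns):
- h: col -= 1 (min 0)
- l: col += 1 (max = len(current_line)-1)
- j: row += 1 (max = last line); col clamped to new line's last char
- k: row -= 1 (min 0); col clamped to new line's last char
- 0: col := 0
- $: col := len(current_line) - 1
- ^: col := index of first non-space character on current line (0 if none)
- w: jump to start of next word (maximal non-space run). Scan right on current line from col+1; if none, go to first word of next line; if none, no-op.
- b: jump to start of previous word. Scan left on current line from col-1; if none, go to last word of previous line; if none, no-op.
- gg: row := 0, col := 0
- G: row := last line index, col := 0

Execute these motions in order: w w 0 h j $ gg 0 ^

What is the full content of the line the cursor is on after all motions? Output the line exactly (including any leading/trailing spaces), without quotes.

After 1 (w): row=0 col=6 char='t'
After 2 (w): row=1 col=0 char='o'
After 3 (0): row=1 col=0 char='o'
After 4 (h): row=1 col=0 char='o'
After 5 (j): row=2 col=0 char='_'
After 6 ($): row=2 col=13 char='e'
After 7 (gg): row=0 col=0 char='m'
After 8 (0): row=0 col=0 char='m'
After 9 (^): row=0 col=0 char='m'

Answer: moon  two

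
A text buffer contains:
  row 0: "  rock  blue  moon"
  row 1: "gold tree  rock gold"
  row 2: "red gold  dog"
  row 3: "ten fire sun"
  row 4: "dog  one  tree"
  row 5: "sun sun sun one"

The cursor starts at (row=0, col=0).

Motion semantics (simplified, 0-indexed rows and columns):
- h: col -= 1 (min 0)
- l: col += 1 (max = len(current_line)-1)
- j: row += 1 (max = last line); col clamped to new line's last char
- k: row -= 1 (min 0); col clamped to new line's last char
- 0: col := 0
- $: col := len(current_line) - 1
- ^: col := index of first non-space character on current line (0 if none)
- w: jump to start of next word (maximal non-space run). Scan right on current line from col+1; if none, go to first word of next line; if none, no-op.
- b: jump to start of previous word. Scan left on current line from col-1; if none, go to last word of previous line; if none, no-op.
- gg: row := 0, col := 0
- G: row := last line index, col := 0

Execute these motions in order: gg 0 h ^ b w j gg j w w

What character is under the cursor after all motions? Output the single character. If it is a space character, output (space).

Answer: r

Derivation:
After 1 (gg): row=0 col=0 char='_'
After 2 (0): row=0 col=0 char='_'
After 3 (h): row=0 col=0 char='_'
After 4 (^): row=0 col=2 char='r'
After 5 (b): row=0 col=2 char='r'
After 6 (w): row=0 col=8 char='b'
After 7 (j): row=1 col=8 char='e'
After 8 (gg): row=0 col=0 char='_'
After 9 (j): row=1 col=0 char='g'
After 10 (w): row=1 col=5 char='t'
After 11 (w): row=1 col=11 char='r'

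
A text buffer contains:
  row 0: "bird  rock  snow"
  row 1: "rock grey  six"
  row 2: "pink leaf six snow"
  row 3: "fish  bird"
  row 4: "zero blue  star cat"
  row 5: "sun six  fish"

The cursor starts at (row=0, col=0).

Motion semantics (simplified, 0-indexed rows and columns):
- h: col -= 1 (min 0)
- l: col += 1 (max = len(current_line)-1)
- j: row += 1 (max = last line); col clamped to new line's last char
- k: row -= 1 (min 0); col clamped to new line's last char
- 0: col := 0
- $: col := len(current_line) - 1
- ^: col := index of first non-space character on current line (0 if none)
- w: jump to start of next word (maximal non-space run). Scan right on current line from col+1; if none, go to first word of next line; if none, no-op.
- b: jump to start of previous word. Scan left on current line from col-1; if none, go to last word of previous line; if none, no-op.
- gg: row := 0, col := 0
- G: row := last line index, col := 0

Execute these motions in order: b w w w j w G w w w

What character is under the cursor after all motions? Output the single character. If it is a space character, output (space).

After 1 (b): row=0 col=0 char='b'
After 2 (w): row=0 col=6 char='r'
After 3 (w): row=0 col=12 char='s'
After 4 (w): row=1 col=0 char='r'
After 5 (j): row=2 col=0 char='p'
After 6 (w): row=2 col=5 char='l'
After 7 (G): row=5 col=0 char='s'
After 8 (w): row=5 col=4 char='s'
After 9 (w): row=5 col=9 char='f'
After 10 (w): row=5 col=9 char='f'

Answer: f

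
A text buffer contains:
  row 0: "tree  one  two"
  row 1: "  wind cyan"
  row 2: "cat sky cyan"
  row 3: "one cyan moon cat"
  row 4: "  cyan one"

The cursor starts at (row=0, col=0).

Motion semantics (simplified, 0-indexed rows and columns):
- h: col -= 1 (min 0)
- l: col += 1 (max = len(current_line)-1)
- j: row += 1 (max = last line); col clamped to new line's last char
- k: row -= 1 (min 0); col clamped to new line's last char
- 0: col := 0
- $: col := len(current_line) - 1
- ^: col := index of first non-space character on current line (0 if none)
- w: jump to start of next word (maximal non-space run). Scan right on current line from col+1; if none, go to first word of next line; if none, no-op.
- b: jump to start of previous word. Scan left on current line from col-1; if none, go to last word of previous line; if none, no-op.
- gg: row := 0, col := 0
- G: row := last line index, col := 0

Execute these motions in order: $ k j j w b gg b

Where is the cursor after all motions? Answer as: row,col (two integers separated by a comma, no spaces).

After 1 ($): row=0 col=13 char='o'
After 2 (k): row=0 col=13 char='o'
After 3 (j): row=1 col=10 char='n'
After 4 (j): row=2 col=10 char='a'
After 5 (w): row=3 col=0 char='o'
After 6 (b): row=2 col=8 char='c'
After 7 (gg): row=0 col=0 char='t'
After 8 (b): row=0 col=0 char='t'

Answer: 0,0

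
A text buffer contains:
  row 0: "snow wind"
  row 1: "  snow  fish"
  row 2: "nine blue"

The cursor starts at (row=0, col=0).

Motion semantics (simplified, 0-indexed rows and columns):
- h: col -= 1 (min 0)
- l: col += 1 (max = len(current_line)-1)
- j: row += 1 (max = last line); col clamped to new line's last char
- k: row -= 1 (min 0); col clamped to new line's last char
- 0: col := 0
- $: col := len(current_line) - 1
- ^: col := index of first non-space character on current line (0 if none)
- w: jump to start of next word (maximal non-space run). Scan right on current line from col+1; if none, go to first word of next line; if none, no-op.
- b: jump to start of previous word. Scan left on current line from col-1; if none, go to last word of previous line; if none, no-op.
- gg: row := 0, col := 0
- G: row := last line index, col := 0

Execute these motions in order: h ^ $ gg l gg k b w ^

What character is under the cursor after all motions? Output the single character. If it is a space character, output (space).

After 1 (h): row=0 col=0 char='s'
After 2 (^): row=0 col=0 char='s'
After 3 ($): row=0 col=8 char='d'
After 4 (gg): row=0 col=0 char='s'
After 5 (l): row=0 col=1 char='n'
After 6 (gg): row=0 col=0 char='s'
After 7 (k): row=0 col=0 char='s'
After 8 (b): row=0 col=0 char='s'
After 9 (w): row=0 col=5 char='w'
After 10 (^): row=0 col=0 char='s'

Answer: s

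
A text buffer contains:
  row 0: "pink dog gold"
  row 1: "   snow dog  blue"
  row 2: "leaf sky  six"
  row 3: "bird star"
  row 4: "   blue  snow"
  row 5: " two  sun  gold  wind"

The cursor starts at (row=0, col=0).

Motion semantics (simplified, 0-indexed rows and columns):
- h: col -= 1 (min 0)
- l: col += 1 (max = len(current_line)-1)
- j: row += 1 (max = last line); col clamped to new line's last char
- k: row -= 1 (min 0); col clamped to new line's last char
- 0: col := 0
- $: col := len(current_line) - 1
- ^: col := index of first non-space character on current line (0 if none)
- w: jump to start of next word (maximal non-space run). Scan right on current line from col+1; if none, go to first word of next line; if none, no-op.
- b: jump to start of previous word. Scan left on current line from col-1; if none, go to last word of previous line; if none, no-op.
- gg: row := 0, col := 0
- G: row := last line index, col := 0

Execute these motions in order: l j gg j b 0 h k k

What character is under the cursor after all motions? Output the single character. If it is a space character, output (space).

After 1 (l): row=0 col=1 char='i'
After 2 (j): row=1 col=1 char='_'
After 3 (gg): row=0 col=0 char='p'
After 4 (j): row=1 col=0 char='_'
After 5 (b): row=0 col=9 char='g'
After 6 (0): row=0 col=0 char='p'
After 7 (h): row=0 col=0 char='p'
After 8 (k): row=0 col=0 char='p'
After 9 (k): row=0 col=0 char='p'

Answer: p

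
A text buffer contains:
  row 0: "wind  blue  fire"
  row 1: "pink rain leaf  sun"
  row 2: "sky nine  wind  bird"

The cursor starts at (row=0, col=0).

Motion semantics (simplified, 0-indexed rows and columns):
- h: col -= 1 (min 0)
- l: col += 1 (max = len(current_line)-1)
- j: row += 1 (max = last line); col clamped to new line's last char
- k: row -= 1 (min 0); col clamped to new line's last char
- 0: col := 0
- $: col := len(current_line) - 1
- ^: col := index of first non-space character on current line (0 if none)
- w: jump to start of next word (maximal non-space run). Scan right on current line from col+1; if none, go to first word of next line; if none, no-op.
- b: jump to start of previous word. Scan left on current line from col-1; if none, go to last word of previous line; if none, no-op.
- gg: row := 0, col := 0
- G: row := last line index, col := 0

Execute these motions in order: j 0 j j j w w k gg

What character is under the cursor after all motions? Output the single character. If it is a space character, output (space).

Answer: w

Derivation:
After 1 (j): row=1 col=0 char='p'
After 2 (0): row=1 col=0 char='p'
After 3 (j): row=2 col=0 char='s'
After 4 (j): row=2 col=0 char='s'
After 5 (j): row=2 col=0 char='s'
After 6 (w): row=2 col=4 char='n'
After 7 (w): row=2 col=10 char='w'
After 8 (k): row=1 col=10 char='l'
After 9 (gg): row=0 col=0 char='w'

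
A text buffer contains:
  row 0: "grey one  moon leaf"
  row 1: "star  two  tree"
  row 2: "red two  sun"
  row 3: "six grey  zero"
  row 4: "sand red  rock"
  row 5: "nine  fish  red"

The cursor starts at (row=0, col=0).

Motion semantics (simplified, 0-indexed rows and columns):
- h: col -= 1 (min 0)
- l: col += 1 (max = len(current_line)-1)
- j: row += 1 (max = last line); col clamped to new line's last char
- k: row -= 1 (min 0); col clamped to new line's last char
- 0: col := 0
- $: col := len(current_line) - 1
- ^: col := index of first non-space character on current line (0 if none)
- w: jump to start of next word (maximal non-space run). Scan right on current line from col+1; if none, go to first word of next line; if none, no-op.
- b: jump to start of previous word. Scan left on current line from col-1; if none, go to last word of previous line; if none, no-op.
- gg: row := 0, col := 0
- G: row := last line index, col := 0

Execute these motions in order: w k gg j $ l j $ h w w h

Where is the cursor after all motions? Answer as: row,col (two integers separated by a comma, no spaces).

After 1 (w): row=0 col=5 char='o'
After 2 (k): row=0 col=5 char='o'
After 3 (gg): row=0 col=0 char='g'
After 4 (j): row=1 col=0 char='s'
After 5 ($): row=1 col=14 char='e'
After 6 (l): row=1 col=14 char='e'
After 7 (j): row=2 col=11 char='n'
After 8 ($): row=2 col=11 char='n'
After 9 (h): row=2 col=10 char='u'
After 10 (w): row=3 col=0 char='s'
After 11 (w): row=3 col=4 char='g'
After 12 (h): row=3 col=3 char='_'

Answer: 3,3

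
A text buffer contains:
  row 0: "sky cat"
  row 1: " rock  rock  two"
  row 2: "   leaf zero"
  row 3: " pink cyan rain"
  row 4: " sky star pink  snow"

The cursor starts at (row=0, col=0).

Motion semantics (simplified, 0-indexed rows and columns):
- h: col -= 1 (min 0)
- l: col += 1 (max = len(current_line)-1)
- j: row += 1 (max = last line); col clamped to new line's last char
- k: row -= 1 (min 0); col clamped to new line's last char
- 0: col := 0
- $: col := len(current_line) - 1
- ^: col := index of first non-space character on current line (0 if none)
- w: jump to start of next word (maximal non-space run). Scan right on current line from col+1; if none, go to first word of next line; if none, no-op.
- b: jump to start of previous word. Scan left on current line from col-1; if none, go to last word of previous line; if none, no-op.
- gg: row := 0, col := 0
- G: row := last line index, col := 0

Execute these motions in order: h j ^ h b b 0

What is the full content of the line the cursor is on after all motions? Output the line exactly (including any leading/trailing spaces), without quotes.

Answer: sky cat

Derivation:
After 1 (h): row=0 col=0 char='s'
After 2 (j): row=1 col=0 char='_'
After 3 (^): row=1 col=1 char='r'
After 4 (h): row=1 col=0 char='_'
After 5 (b): row=0 col=4 char='c'
After 6 (b): row=0 col=0 char='s'
After 7 (0): row=0 col=0 char='s'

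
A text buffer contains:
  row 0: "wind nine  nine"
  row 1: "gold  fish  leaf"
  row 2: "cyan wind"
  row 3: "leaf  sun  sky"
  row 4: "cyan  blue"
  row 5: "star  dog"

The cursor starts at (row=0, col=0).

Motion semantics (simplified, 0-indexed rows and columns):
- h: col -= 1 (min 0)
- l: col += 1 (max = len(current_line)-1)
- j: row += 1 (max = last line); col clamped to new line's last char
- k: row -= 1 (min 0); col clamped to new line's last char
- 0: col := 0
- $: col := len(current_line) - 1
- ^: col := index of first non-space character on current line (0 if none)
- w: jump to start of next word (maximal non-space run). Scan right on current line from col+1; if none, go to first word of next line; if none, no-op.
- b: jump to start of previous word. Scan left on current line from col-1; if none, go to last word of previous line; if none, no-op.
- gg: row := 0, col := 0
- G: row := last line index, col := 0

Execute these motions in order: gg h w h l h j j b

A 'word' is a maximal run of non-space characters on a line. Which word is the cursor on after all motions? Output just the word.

After 1 (gg): row=0 col=0 char='w'
After 2 (h): row=0 col=0 char='w'
After 3 (w): row=0 col=5 char='n'
After 4 (h): row=0 col=4 char='_'
After 5 (l): row=0 col=5 char='n'
After 6 (h): row=0 col=4 char='_'
After 7 (j): row=1 col=4 char='_'
After 8 (j): row=2 col=4 char='_'
After 9 (b): row=2 col=0 char='c'

Answer: cyan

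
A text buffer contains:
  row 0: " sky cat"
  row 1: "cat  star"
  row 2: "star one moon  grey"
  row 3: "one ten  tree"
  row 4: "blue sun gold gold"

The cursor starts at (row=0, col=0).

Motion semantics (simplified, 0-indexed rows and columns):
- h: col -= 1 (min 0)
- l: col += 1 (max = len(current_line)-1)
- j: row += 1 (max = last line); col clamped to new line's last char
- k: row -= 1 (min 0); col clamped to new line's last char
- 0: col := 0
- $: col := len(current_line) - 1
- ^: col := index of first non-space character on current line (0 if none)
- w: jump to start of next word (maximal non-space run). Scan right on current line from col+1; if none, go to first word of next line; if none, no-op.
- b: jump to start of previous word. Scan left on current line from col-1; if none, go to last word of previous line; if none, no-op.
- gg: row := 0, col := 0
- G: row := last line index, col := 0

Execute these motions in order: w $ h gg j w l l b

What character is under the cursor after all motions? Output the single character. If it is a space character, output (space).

After 1 (w): row=0 col=1 char='s'
After 2 ($): row=0 col=7 char='t'
After 3 (h): row=0 col=6 char='a'
After 4 (gg): row=0 col=0 char='_'
After 5 (j): row=1 col=0 char='c'
After 6 (w): row=1 col=5 char='s'
After 7 (l): row=1 col=6 char='t'
After 8 (l): row=1 col=7 char='a'
After 9 (b): row=1 col=5 char='s'

Answer: s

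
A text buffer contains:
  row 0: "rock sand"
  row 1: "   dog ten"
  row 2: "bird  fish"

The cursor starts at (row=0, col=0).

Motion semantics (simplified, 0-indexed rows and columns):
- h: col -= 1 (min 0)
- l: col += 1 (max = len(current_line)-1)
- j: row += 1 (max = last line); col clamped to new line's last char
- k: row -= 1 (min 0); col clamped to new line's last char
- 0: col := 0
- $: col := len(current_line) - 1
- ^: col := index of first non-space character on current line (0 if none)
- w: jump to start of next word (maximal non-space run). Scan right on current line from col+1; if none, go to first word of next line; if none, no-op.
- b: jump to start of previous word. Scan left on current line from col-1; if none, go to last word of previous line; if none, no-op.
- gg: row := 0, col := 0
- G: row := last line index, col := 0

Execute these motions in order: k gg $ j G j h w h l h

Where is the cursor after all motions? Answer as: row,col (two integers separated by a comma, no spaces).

After 1 (k): row=0 col=0 char='r'
After 2 (gg): row=0 col=0 char='r'
After 3 ($): row=0 col=8 char='d'
After 4 (j): row=1 col=8 char='e'
After 5 (G): row=2 col=0 char='b'
After 6 (j): row=2 col=0 char='b'
After 7 (h): row=2 col=0 char='b'
After 8 (w): row=2 col=6 char='f'
After 9 (h): row=2 col=5 char='_'
After 10 (l): row=2 col=6 char='f'
After 11 (h): row=2 col=5 char='_'

Answer: 2,5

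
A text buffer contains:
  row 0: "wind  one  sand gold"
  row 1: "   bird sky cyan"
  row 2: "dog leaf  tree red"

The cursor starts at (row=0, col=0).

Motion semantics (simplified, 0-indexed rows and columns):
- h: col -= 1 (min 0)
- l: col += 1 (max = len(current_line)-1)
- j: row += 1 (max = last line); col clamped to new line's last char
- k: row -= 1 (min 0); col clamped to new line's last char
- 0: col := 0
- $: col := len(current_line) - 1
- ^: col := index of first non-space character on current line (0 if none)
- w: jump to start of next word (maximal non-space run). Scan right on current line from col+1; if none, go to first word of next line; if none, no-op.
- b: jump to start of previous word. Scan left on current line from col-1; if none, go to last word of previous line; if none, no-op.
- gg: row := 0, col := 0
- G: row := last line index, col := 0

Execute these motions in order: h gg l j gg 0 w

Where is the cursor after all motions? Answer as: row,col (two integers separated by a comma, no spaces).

Answer: 0,6

Derivation:
After 1 (h): row=0 col=0 char='w'
After 2 (gg): row=0 col=0 char='w'
After 3 (l): row=0 col=1 char='i'
After 4 (j): row=1 col=1 char='_'
After 5 (gg): row=0 col=0 char='w'
After 6 (0): row=0 col=0 char='w'
After 7 (w): row=0 col=6 char='o'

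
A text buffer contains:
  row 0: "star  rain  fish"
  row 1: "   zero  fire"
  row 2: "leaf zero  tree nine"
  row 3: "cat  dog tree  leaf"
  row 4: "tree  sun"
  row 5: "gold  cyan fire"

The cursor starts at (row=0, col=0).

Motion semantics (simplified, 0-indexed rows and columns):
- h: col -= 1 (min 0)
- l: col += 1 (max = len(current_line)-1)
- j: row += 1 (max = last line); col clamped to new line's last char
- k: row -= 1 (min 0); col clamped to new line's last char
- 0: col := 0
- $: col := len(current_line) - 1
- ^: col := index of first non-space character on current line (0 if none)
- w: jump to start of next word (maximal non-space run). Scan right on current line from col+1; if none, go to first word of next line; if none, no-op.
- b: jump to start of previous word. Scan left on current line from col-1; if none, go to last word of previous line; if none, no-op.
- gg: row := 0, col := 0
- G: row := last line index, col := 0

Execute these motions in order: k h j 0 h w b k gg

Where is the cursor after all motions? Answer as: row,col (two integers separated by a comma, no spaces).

After 1 (k): row=0 col=0 char='s'
After 2 (h): row=0 col=0 char='s'
After 3 (j): row=1 col=0 char='_'
After 4 (0): row=1 col=0 char='_'
After 5 (h): row=1 col=0 char='_'
After 6 (w): row=1 col=3 char='z'
After 7 (b): row=0 col=12 char='f'
After 8 (k): row=0 col=12 char='f'
After 9 (gg): row=0 col=0 char='s'

Answer: 0,0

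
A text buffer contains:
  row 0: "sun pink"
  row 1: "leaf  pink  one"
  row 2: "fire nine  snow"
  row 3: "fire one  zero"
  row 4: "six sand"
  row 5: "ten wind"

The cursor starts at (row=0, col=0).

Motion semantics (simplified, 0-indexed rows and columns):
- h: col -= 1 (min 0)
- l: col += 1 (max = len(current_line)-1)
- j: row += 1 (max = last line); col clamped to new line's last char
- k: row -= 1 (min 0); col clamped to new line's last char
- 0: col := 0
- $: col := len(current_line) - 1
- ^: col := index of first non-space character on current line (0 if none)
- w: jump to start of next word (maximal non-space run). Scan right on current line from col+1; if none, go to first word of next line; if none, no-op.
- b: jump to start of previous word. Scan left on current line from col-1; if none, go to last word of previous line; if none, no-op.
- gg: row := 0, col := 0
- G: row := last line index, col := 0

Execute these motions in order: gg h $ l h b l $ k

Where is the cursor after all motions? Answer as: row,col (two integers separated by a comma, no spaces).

After 1 (gg): row=0 col=0 char='s'
After 2 (h): row=0 col=0 char='s'
After 3 ($): row=0 col=7 char='k'
After 4 (l): row=0 col=7 char='k'
After 5 (h): row=0 col=6 char='n'
After 6 (b): row=0 col=4 char='p'
After 7 (l): row=0 col=5 char='i'
After 8 ($): row=0 col=7 char='k'
After 9 (k): row=0 col=7 char='k'

Answer: 0,7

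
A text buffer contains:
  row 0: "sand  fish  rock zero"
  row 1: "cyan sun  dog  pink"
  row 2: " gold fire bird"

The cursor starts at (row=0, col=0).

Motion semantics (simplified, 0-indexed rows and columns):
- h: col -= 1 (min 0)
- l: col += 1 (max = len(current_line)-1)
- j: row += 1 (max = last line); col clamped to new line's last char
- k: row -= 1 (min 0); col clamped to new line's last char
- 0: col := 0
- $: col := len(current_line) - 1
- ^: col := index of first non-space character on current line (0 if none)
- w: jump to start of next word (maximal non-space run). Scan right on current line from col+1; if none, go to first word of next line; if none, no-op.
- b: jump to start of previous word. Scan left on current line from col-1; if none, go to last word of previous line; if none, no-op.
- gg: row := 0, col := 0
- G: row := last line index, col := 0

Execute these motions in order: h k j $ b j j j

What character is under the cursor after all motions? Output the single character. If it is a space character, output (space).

Answer: d

Derivation:
After 1 (h): row=0 col=0 char='s'
After 2 (k): row=0 col=0 char='s'
After 3 (j): row=1 col=0 char='c'
After 4 ($): row=1 col=18 char='k'
After 5 (b): row=1 col=15 char='p'
After 6 (j): row=2 col=14 char='d'
After 7 (j): row=2 col=14 char='d'
After 8 (j): row=2 col=14 char='d'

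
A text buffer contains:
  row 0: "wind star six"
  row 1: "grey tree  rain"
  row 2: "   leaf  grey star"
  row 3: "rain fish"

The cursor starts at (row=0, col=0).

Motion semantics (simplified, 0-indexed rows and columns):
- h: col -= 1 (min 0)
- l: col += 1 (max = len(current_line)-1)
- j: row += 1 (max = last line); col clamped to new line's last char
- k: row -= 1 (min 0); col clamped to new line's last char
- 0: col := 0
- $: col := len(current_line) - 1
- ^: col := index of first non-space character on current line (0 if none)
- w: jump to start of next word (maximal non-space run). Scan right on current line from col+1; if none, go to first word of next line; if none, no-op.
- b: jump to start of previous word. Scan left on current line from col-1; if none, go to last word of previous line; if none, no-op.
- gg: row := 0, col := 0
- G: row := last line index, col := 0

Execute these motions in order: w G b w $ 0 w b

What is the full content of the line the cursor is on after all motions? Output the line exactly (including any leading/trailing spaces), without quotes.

Answer: rain fish

Derivation:
After 1 (w): row=0 col=5 char='s'
After 2 (G): row=3 col=0 char='r'
After 3 (b): row=2 col=14 char='s'
After 4 (w): row=3 col=0 char='r'
After 5 ($): row=3 col=8 char='h'
After 6 (0): row=3 col=0 char='r'
After 7 (w): row=3 col=5 char='f'
After 8 (b): row=3 col=0 char='r'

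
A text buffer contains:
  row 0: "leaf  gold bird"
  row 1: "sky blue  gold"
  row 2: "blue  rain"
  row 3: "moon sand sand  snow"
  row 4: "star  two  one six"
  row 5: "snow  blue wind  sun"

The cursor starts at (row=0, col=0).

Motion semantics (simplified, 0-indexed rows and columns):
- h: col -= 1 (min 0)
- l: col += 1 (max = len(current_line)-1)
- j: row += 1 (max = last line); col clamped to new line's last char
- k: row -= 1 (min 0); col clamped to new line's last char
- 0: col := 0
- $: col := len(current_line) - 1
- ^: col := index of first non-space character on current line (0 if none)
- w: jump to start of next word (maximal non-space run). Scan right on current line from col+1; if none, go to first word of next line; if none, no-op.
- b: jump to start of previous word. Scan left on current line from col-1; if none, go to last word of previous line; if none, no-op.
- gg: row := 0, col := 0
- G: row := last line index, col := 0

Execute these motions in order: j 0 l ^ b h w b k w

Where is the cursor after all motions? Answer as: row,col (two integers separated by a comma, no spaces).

Answer: 0,11

Derivation:
After 1 (j): row=1 col=0 char='s'
After 2 (0): row=1 col=0 char='s'
After 3 (l): row=1 col=1 char='k'
After 4 (^): row=1 col=0 char='s'
After 5 (b): row=0 col=11 char='b'
After 6 (h): row=0 col=10 char='_'
After 7 (w): row=0 col=11 char='b'
After 8 (b): row=0 col=6 char='g'
After 9 (k): row=0 col=6 char='g'
After 10 (w): row=0 col=11 char='b'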